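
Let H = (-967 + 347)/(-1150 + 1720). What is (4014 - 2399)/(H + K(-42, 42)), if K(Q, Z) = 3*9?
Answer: 92055/1477 ≈ 62.326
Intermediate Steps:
K(Q, Z) = 27
H = -62/57 (H = -620/570 = -620*1/570 = -62/57 ≈ -1.0877)
(4014 - 2399)/(H + K(-42, 42)) = (4014 - 2399)/(-62/57 + 27) = 1615/(1477/57) = 1615*(57/1477) = 92055/1477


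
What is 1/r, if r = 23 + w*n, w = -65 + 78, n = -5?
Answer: -1/42 ≈ -0.023810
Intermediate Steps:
w = 13
r = -42 (r = 23 + 13*(-5) = 23 - 65 = -42)
1/r = 1/(-42) = -1/42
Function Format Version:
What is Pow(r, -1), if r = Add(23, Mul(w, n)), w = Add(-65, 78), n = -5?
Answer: Rational(-1, 42) ≈ -0.023810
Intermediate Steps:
w = 13
r = -42 (r = Add(23, Mul(13, -5)) = Add(23, -65) = -42)
Pow(r, -1) = Pow(-42, -1) = Rational(-1, 42)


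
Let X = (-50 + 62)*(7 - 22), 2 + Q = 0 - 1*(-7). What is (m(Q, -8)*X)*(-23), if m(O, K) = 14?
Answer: 57960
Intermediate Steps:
Q = 5 (Q = -2 + (0 - 1*(-7)) = -2 + (0 + 7) = -2 + 7 = 5)
X = -180 (X = 12*(-15) = -180)
(m(Q, -8)*X)*(-23) = (14*(-180))*(-23) = -2520*(-23) = 57960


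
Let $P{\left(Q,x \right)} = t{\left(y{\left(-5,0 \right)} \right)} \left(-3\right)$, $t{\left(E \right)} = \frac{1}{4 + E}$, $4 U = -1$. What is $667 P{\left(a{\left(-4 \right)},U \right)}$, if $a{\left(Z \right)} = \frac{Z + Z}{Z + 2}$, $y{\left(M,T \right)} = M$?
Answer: $2001$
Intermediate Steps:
$U = - \frac{1}{4}$ ($U = \frac{1}{4} \left(-1\right) = - \frac{1}{4} \approx -0.25$)
$a{\left(Z \right)} = \frac{2 Z}{2 + Z}$
$P{\left(Q,x \right)} = 3$ ($P{\left(Q,x \right)} = \frac{1}{4 - 5} \left(-3\right) = \frac{1}{-1} \left(-3\right) = \left(-1\right) \left(-3\right) = 3$)
$667 P{\left(a{\left(-4 \right)},U \right)} = 667 \cdot 3 = 2001$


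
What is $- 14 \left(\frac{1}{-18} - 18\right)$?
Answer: $\frac{2275}{9} \approx 252.78$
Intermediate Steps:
$- 14 \left(\frac{1}{-18} - 18\right) = - 14 \left(- \frac{1}{18} - 18\right) = \left(-14\right) \left(- \frac{325}{18}\right) = \frac{2275}{9}$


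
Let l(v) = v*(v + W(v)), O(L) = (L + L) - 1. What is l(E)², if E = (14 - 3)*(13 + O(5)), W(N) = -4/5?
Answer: 85177589904/25 ≈ 3.4071e+9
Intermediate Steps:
O(L) = -1 + 2*L (O(L) = 2*L - 1 = -1 + 2*L)
W(N) = -⅘ (W(N) = -4*⅕ = -⅘)
E = 242 (E = (14 - 3)*(13 + (-1 + 2*5)) = 11*(13 + (-1 + 10)) = 11*(13 + 9) = 11*22 = 242)
l(v) = v*(-⅘ + v) (l(v) = v*(v - ⅘) = v*(-⅘ + v))
l(E)² = ((⅕)*242*(-4 + 5*242))² = ((⅕)*242*(-4 + 1210))² = ((⅕)*242*1206)² = (291852/5)² = 85177589904/25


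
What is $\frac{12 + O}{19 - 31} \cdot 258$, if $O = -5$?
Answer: $- \frac{301}{2} \approx -150.5$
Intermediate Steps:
$\frac{12 + O}{19 - 31} \cdot 258 = \frac{12 - 5}{19 - 31} \cdot 258 = \frac{7}{-12} \cdot 258 = 7 \left(- \frac{1}{12}\right) 258 = \left(- \frac{7}{12}\right) 258 = - \frac{301}{2}$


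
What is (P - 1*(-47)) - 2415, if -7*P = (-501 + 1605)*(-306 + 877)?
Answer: -646960/7 ≈ -92423.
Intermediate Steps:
P = -630384/7 (P = -(-501 + 1605)*(-306 + 877)/7 = -1104*571/7 = -⅐*630384 = -630384/7 ≈ -90055.)
(P - 1*(-47)) - 2415 = (-630384/7 - 1*(-47)) - 2415 = (-630384/7 + 47) - 2415 = -630055/7 - 2415 = -646960/7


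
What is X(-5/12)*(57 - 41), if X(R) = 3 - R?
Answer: 164/3 ≈ 54.667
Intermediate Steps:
X(-5/12)*(57 - 41) = (3 - (-5)/12)*(57 - 41) = (3 - (-5)/12)*16 = (3 - 1*(-5/12))*16 = (3 + 5/12)*16 = (41/12)*16 = 164/3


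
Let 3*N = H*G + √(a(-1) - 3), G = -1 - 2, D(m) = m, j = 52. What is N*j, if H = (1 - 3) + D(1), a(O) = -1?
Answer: 52 + 104*I/3 ≈ 52.0 + 34.667*I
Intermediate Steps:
G = -3
H = -1 (H = (1 - 3) + 1 = -2 + 1 = -1)
N = 1 + 2*I/3 (N = (-1*(-3) + √(-1 - 3))/3 = (3 + √(-4))/3 = (3 + 2*I)/3 = 1 + 2*I/3 ≈ 1.0 + 0.66667*I)
N*j = (1 + 2*I/3)*52 = 52 + 104*I/3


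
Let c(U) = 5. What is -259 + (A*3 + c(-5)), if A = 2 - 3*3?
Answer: -275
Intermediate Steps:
A = -7 (A = 2 - 9 = -7)
-259 + (A*3 + c(-5)) = -259 + (-7*3 + 5) = -259 + (-21 + 5) = -259 - 16 = -275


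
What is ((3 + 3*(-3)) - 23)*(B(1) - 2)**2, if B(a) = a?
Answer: -29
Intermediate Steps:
((3 + 3*(-3)) - 23)*(B(1) - 2)**2 = ((3 + 3*(-3)) - 23)*(1 - 2)**2 = ((3 - 9) - 23)*(-1)**2 = (-6 - 23)*1 = -29*1 = -29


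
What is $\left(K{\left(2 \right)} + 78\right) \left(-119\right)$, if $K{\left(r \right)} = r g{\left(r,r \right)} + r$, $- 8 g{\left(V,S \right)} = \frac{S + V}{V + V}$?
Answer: $- \frac{37961}{4} \approx -9490.3$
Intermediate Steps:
$g{\left(V,S \right)} = - \frac{S + V}{16 V}$ ($g{\left(V,S \right)} = - \frac{\left(S + V\right) \frac{1}{V + V}}{8} = - \frac{\left(S + V\right) \frac{1}{2 V}}{8} = - \frac{\frac{1}{2} \frac{1}{V} \left(S + V\right)}{8} = - \frac{S + V}{16 V}$)
$K{\left(r \right)} = \frac{7 r}{8}$ ($K{\left(r \right)} = r \frac{- r - r}{16 r} + r = r \frac{\left(-2\right) r}{16 r} + r = r \left(- \frac{1}{8}\right) + r = - \frac{r}{8} + r = \frac{7 r}{8}$)
$\left(K{\left(2 \right)} + 78\right) \left(-119\right) = \left(\frac{7}{8} \cdot 2 + 78\right) \left(-119\right) = \left(\frac{7}{4} + 78\right) \left(-119\right) = \frac{319}{4} \left(-119\right) = - \frac{37961}{4}$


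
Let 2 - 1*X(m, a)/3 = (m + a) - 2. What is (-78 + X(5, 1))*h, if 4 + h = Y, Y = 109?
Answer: -8820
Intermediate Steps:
X(m, a) = 12 - 3*a - 3*m (X(m, a) = 6 - 3*((m + a) - 2) = 6 - 3*((a + m) - 2) = 6 - 3*(-2 + a + m) = 6 + (6 - 3*a - 3*m) = 12 - 3*a - 3*m)
h = 105 (h = -4 + 109 = 105)
(-78 + X(5, 1))*h = (-78 + (12 - 3*1 - 3*5))*105 = (-78 + (12 - 3 - 15))*105 = (-78 - 6)*105 = -84*105 = -8820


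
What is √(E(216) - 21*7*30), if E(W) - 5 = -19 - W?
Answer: 4*I*√290 ≈ 68.118*I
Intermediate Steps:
E(W) = -14 - W (E(W) = 5 + (-19 - W) = -14 - W)
√(E(216) - 21*7*30) = √((-14 - 1*216) - 21*7*30) = √((-14 - 216) - 147*30) = √(-230 - 4410) = √(-4640) = 4*I*√290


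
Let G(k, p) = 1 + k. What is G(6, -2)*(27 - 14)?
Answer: 91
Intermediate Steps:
G(6, -2)*(27 - 14) = (1 + 6)*(27 - 14) = 7*13 = 91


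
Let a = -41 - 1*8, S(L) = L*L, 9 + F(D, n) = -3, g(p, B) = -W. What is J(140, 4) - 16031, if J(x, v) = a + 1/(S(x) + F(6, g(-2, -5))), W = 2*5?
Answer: -314975039/19588 ≈ -16080.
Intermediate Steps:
W = 10
g(p, B) = -10 (g(p, B) = -1*10 = -10)
F(D, n) = -12 (F(D, n) = -9 - 3 = -12)
S(L) = L²
a = -49 (a = -41 - 8 = -49)
J(x, v) = -49 + 1/(-12 + x²) (J(x, v) = -49 + 1/(x² - 12) = -49 + 1/(-12 + x²))
J(140, 4) - 16031 = (589 - 49*140²)/(-12 + 140²) - 16031 = (589 - 49*19600)/(-12 + 19600) - 16031 = (589 - 960400)/19588 - 16031 = (1/19588)*(-959811) - 16031 = -959811/19588 - 16031 = -314975039/19588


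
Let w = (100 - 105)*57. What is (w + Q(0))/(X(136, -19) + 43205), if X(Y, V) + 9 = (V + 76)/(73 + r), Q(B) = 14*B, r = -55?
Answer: -342/51839 ≈ -0.0065973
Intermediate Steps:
w = -285 (w = -5*57 = -285)
X(Y, V) = -43/9 + V/18 (X(Y, V) = -9 + (V + 76)/(73 - 55) = -9 + (76 + V)/18 = -9 + (76 + V)*(1/18) = -9 + (38/9 + V/18) = -43/9 + V/18)
(w + Q(0))/(X(136, -19) + 43205) = (-285 + 14*0)/((-43/9 + (1/18)*(-19)) + 43205) = (-285 + 0)/((-43/9 - 19/18) + 43205) = -285/(-35/6 + 43205) = -285/259195/6 = -285*6/259195 = -342/51839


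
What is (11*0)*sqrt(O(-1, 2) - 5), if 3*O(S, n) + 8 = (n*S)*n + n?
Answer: 0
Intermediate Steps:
O(S, n) = -8/3 + n/3 + S*n**2/3 (O(S, n) = -8/3 + ((n*S)*n + n)/3 = -8/3 + ((S*n)*n + n)/3 = -8/3 + (S*n**2 + n)/3 = -8/3 + (n + S*n**2)/3 = -8/3 + (n/3 + S*n**2/3) = -8/3 + n/3 + S*n**2/3)
(11*0)*sqrt(O(-1, 2) - 5) = (11*0)*sqrt((-8/3 + (1/3)*2 + (1/3)*(-1)*2**2) - 5) = 0*sqrt((-8/3 + 2/3 + (1/3)*(-1)*4) - 5) = 0*sqrt((-8/3 + 2/3 - 4/3) - 5) = 0*sqrt(-10/3 - 5) = 0*sqrt(-25/3) = 0*(5*I*sqrt(3)/3) = 0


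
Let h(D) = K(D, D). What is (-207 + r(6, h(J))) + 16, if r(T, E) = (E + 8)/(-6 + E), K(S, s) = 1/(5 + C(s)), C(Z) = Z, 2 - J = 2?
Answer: -5580/29 ≈ -192.41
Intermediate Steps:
J = 0 (J = 2 - 1*2 = 2 - 2 = 0)
K(S, s) = 1/(5 + s)
h(D) = 1/(5 + D)
r(T, E) = (8 + E)/(-6 + E)
(-207 + r(6, h(J))) + 16 = (-207 + (8 + 1/(5 + 0))/(-6 + 1/(5 + 0))) + 16 = (-207 + (8 + 1/5)/(-6 + 1/5)) + 16 = (-207 + (8 + ⅕)/(-6 + ⅕)) + 16 = (-207 + (41/5)/(-29/5)) + 16 = (-207 - 5/29*41/5) + 16 = (-207 - 41/29) + 16 = -6044/29 + 16 = -5580/29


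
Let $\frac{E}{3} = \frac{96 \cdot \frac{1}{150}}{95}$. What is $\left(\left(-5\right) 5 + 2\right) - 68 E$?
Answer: $- \frac{57889}{2375} \approx -24.374$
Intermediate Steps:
$E = \frac{48}{2375}$ ($E = 3 \frac{96 \cdot \frac{1}{150}}{95} = 3 \cdot 96 \cdot \frac{1}{150} \cdot \frac{1}{95} = 3 \cdot \frac{16}{25} \cdot \frac{1}{95} = 3 \cdot \frac{16}{2375} = \frac{48}{2375} \approx 0.020211$)
$\left(\left(-5\right) 5 + 2\right) - 68 E = \left(\left(-5\right) 5 + 2\right) - \frac{3264}{2375} = \left(-25 + 2\right) - \frac{3264}{2375} = -23 - \frac{3264}{2375} = - \frac{57889}{2375}$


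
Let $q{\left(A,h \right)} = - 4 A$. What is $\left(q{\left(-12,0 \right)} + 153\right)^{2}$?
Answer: $40401$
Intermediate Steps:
$\left(q{\left(-12,0 \right)} + 153\right)^{2} = \left(\left(-4\right) \left(-12\right) + 153\right)^{2} = \left(48 + 153\right)^{2} = 201^{2} = 40401$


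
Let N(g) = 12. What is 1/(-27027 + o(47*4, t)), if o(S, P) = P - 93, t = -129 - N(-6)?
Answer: -1/27261 ≈ -3.6682e-5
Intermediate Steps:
t = -141 (t = -129 - 1*12 = -129 - 12 = -141)
o(S, P) = -93 + P
1/(-27027 + o(47*4, t)) = 1/(-27027 + (-93 - 141)) = 1/(-27027 - 234) = 1/(-27261) = -1/27261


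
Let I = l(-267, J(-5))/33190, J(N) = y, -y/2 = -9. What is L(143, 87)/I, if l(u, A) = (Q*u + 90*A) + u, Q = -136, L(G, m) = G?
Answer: 949234/7533 ≈ 126.01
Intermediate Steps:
y = 18 (y = -2*(-9) = 18)
J(N) = 18
l(u, A) = -135*u + 90*A (l(u, A) = (-136*u + 90*A) + u = -135*u + 90*A)
I = 7533/6638 (I = (-135*(-267) + 90*18)/33190 = (36045 + 1620)*(1/33190) = 37665*(1/33190) = 7533/6638 ≈ 1.1348)
L(143, 87)/I = 143/(7533/6638) = 143*(6638/7533) = 949234/7533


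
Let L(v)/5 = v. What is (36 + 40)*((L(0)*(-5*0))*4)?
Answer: 0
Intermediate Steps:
L(v) = 5*v
(36 + 40)*((L(0)*(-5*0))*4) = (36 + 40)*(((5*0)*(-5*0))*4) = 76*((0*0)*4) = 76*(0*4) = 76*0 = 0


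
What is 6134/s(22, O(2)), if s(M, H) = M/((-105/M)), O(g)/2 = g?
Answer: -322035/242 ≈ -1330.7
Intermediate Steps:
O(g) = 2*g
s(M, H) = -M²/105 (s(M, H) = M*(-M/105) = -M²/105)
6134/s(22, O(2)) = 6134/((-1/105*22²)) = 6134/((-1/105*484)) = 6134/(-484/105) = 6134*(-105/484) = -322035/242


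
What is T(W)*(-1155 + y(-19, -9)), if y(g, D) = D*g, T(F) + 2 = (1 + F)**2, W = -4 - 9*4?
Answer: -1494696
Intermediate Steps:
W = -40 (W = -4 - 1*36 = -4 - 36 = -40)
T(F) = -2 + (1 + F)**2
T(W)*(-1155 + y(-19, -9)) = (-2 + (1 - 40)**2)*(-1155 - 9*(-19)) = (-2 + (-39)**2)*(-1155 + 171) = (-2 + 1521)*(-984) = 1519*(-984) = -1494696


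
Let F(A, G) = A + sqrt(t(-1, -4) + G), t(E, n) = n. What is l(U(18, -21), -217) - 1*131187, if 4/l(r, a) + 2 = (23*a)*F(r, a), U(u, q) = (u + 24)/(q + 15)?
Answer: -25950263006583/197811239 + 9982*I*sqrt(221)/3362791063 ≈ -1.3119e+5 + 4.4128e-5*I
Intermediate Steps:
U(u, q) = (24 + u)/(15 + q)
F(A, G) = A + sqrt(-4 + G)
l(r, a) = 4/(-2 + 23*a*(r + sqrt(-4 + a))) (l(r, a) = 4/(-2 + (23*a)*(r + sqrt(-4 + a))) = 4/(-2 + 23*a*(r + sqrt(-4 + a))))
l(U(18, -21), -217) - 1*131187 = 4/(-2 + 23*(-217)*((24 + 18)/(15 - 21) + sqrt(-4 - 217))) - 1*131187 = 4/(-2 + 23*(-217)*(42/(-6) + sqrt(-221))) - 131187 = 4/(-2 + 23*(-217)*(-1/6*42 + I*sqrt(221))) - 131187 = 4/(-2 + 23*(-217)*(-7 + I*sqrt(221))) - 131187 = 4/(-2 + (34937 - 4991*I*sqrt(221))) - 131187 = 4/(34935 - 4991*I*sqrt(221)) - 131187 = -131187 + 4/(34935 - 4991*I*sqrt(221))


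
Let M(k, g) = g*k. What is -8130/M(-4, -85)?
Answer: -813/34 ≈ -23.912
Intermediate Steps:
-8130/M(-4, -85) = -8130/((-85*(-4))) = -8130/340 = -8130*1/340 = -813/34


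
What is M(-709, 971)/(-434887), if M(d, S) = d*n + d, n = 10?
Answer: 7799/434887 ≈ 0.017933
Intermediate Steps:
M(d, S) = 11*d (M(d, S) = d*10 + d = 10*d + d = 11*d)
M(-709, 971)/(-434887) = (11*(-709))/(-434887) = -7799*(-1/434887) = 7799/434887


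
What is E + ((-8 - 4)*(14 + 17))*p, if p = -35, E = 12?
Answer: 13032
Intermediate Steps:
E + ((-8 - 4)*(14 + 17))*p = 12 + ((-8 - 4)*(14 + 17))*(-35) = 12 - 12*31*(-35) = 12 - 372*(-35) = 12 + 13020 = 13032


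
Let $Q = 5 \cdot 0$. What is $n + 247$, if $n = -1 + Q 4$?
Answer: $246$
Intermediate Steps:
$Q = 0$
$n = -1$ ($n = -1 + 0 \cdot 4 = -1 + 0 = -1$)
$n + 247 = -1 + 247 = 246$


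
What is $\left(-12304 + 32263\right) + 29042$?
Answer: $49001$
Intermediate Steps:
$\left(-12304 + 32263\right) + 29042 = 19959 + 29042 = 49001$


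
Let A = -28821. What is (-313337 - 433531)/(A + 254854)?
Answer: -746868/226033 ≈ -3.3042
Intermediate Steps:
(-313337 - 433531)/(A + 254854) = (-313337 - 433531)/(-28821 + 254854) = -746868/226033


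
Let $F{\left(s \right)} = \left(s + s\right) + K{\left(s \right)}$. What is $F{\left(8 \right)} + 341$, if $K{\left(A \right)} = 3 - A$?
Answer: $352$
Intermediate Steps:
$F{\left(s \right)} = 3 + s$ ($F{\left(s \right)} = \left(s + s\right) - \left(-3 + s\right) = 2 s - \left(-3 + s\right) = 3 + s$)
$F{\left(8 \right)} + 341 = \left(3 + 8\right) + 341 = 11 + 341 = 352$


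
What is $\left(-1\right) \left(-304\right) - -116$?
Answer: $420$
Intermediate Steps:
$\left(-1\right) \left(-304\right) - -116 = 304 + 116 = 420$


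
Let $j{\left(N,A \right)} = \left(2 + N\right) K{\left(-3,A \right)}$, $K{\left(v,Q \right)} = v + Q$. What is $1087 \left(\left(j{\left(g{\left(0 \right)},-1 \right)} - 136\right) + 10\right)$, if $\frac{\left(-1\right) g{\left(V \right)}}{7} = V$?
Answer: $-145658$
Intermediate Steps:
$K{\left(v,Q \right)} = Q + v$
$g{\left(V \right)} = - 7 V$
$j{\left(N,A \right)} = \left(-3 + A\right) \left(2 + N\right)$ ($j{\left(N,A \right)} = \left(2 + N\right) \left(A - 3\right) = \left(2 + N\right) \left(-3 + A\right) = \left(-3 + A\right) \left(2 + N\right)$)
$1087 \left(\left(j{\left(g{\left(0 \right)},-1 \right)} - 136\right) + 10\right) = 1087 \left(\left(\left(-3 - 1\right) \left(2 - 0\right) - 136\right) + 10\right) = 1087 \left(\left(- 4 \left(2 + 0\right) - 136\right) + 10\right) = 1087 \left(\left(\left(-4\right) 2 - 136\right) + 10\right) = 1087 \left(\left(-8 - 136\right) + 10\right) = 1087 \left(-144 + 10\right) = 1087 \left(-134\right) = -145658$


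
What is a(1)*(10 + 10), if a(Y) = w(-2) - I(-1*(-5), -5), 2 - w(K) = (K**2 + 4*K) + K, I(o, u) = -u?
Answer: 60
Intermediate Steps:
w(K) = 2 - K**2 - 5*K (w(K) = 2 - ((K**2 + 4*K) + K) = 2 - (K**2 + 5*K) = 2 + (-K**2 - 5*K) = 2 - K**2 - 5*K)
a(Y) = 3 (a(Y) = (2 - 1*(-2)**2 - 5*(-2)) - (-1)*(-5) = (2 - 1*4 + 10) - 1*5 = (2 - 4 + 10) - 5 = 8 - 5 = 3)
a(1)*(10 + 10) = 3*(10 + 10) = 3*20 = 60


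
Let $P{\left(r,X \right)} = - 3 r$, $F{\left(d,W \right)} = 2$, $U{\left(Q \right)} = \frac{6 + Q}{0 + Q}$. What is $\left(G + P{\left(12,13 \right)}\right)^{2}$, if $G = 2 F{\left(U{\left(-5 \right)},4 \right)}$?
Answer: $1024$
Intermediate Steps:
$U{\left(Q \right)} = \frac{6 + Q}{Q}$
$G = 4$ ($G = 2 \cdot 2 = 4$)
$\left(G + P{\left(12,13 \right)}\right)^{2} = \left(4 - 36\right)^{2} = \left(-32\right)^{2} = 1024$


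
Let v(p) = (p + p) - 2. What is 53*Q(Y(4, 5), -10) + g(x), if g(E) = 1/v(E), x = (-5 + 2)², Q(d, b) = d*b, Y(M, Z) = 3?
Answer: -25439/16 ≈ -1589.9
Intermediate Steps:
Q(d, b) = b*d
v(p) = -2 + 2*p (v(p) = 2*p - 2 = -2 + 2*p)
x = 9 (x = (-3)² = 9)
g(E) = 1/(-2 + 2*E)
53*Q(Y(4, 5), -10) + g(x) = 53*(-10*3) + 1/(2*(-1 + 9)) = 53*(-30) + (½)/8 = -1590 + (½)*(⅛) = -1590 + 1/16 = -25439/16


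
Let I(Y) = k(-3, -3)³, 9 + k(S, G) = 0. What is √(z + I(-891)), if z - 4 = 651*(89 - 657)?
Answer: I*√370493 ≈ 608.68*I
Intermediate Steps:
z = -369764 (z = 4 + 651*(89 - 657) = 4 + 651*(-568) = 4 - 369768 = -369764)
k(S, G) = -9 (k(S, G) = -9 + 0 = -9)
I(Y) = -729 (I(Y) = (-9)³ = -729)
√(z + I(-891)) = √(-369764 - 729) = √(-370493) = I*√370493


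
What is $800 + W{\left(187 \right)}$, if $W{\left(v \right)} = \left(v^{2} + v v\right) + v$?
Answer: $70925$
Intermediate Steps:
$W{\left(v \right)} = v + 2 v^{2}$ ($W{\left(v \right)} = \left(v^{2} + v^{2}\right) + v = 2 v^{2} + v = v + 2 v^{2}$)
$800 + W{\left(187 \right)} = 800 + 187 \left(1 + 2 \cdot 187\right) = 800 + 187 \left(1 + 374\right) = 800 + 187 \cdot 375 = 800 + 70125 = 70925$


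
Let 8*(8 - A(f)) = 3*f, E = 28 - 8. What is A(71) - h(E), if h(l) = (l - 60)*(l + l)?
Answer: 12651/8 ≈ 1581.4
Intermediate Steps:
E = 20
A(f) = 8 - 3*f/8
h(l) = 2*l*(-60 + l) (h(l) = (-60 + l)*(2*l) = 2*l*(-60 + l))
A(71) - h(E) = (8 - 3/8*71) - 2*20*(-60 + 20) = (8 - 213/8) - 2*20*(-40) = -149/8 - 1*(-1600) = -149/8 + 1600 = 12651/8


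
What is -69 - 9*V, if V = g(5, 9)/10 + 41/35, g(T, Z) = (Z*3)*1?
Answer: -7269/70 ≈ -103.84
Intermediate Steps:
g(T, Z) = 3*Z (g(T, Z) = (3*Z)*1 = 3*Z)
V = 271/70 (V = (3*9)/10 + 41/35 = 27*(⅒) + 41*(1/35) = 27/10 + 41/35 = 271/70 ≈ 3.8714)
-69 - 9*V = -69 - 9*271/70 = -69 - 2439/70 = -7269/70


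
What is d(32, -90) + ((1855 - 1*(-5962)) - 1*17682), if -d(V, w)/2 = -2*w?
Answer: -10225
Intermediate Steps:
d(V, w) = 4*w (d(V, w) = -(-4)*w = 4*w)
d(32, -90) + ((1855 - 1*(-5962)) - 1*17682) = 4*(-90) + ((1855 - 1*(-5962)) - 1*17682) = -360 + ((1855 + 5962) - 17682) = -360 + (7817 - 17682) = -360 - 9865 = -10225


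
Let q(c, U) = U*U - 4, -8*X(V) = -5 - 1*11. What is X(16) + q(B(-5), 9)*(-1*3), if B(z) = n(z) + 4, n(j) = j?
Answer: -229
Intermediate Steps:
X(V) = 2 (X(V) = -(-5 - 1*11)/8 = -(-5 - 11)/8 = -1/8*(-16) = 2)
B(z) = 4 + z (B(z) = z + 4 = 4 + z)
q(c, U) = -4 + U**2 (q(c, U) = U**2 - 4 = -4 + U**2)
X(16) + q(B(-5), 9)*(-1*3) = 2 + (-4 + 9**2)*(-1*3) = 2 + (-4 + 81)*(-3) = 2 + 77*(-3) = 2 - 231 = -229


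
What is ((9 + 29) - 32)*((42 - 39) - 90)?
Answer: -522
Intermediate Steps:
((9 + 29) - 32)*((42 - 39) - 90) = (38 - 32)*(3 - 90) = 6*(-87) = -522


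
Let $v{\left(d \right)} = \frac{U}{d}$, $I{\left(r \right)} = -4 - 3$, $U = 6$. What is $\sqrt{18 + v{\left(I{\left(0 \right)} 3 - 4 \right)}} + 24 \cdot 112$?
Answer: $2688 + \frac{2 \sqrt{111}}{5} \approx 2692.2$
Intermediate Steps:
$I{\left(r \right)} = -7$ ($I{\left(r \right)} = -4 - 3 = -7$)
$v{\left(d \right)} = \frac{6}{d}$
$\sqrt{18 + v{\left(I{\left(0 \right)} 3 - 4 \right)}} + 24 \cdot 112 = \sqrt{18 + \frac{6}{\left(-7\right) 3 - 4}} + 24 \cdot 112 = \sqrt{18 + \frac{6}{-21 - 4}} + 2688 = \sqrt{18 + \frac{6}{-25}} + 2688 = \sqrt{18 + 6 \left(- \frac{1}{25}\right)} + 2688 = \sqrt{18 - \frac{6}{25}} + 2688 = \sqrt{\frac{444}{25}} + 2688 = \frac{2 \sqrt{111}}{5} + 2688 = 2688 + \frac{2 \sqrt{111}}{5}$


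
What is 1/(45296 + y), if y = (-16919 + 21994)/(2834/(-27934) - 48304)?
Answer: 134932677/6111896360887 ≈ 2.2077e-5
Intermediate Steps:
y = -14176505/134932677 (y = 5075/(2834*(-1/27934) - 48304) = 5075/(-1417/13967 - 48304) = 5075/(-674663385/13967) = 5075*(-13967/674663385) = -14176505/134932677 ≈ -0.10506)
1/(45296 + y) = 1/(45296 - 14176505/134932677) = 1/(6111896360887/134932677) = 134932677/6111896360887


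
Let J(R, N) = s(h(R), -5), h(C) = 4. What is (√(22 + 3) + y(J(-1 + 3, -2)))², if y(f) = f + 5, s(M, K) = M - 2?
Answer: 144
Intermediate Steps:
s(M, K) = -2 + M
J(R, N) = 2 (J(R, N) = -2 + 4 = 2)
y(f) = 5 + f
(√(22 + 3) + y(J(-1 + 3, -2)))² = (√(22 + 3) + (5 + 2))² = (√25 + 7)² = (5 + 7)² = 12² = 144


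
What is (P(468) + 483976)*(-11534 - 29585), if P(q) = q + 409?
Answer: -19936670507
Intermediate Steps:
P(q) = 409 + q
(P(468) + 483976)*(-11534 - 29585) = ((409 + 468) + 483976)*(-11534 - 29585) = (877 + 483976)*(-41119) = 484853*(-41119) = -19936670507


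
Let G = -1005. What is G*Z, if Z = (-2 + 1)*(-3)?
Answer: -3015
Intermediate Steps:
Z = 3 (Z = -1*(-3) = 3)
G*Z = -1005*3 = -3015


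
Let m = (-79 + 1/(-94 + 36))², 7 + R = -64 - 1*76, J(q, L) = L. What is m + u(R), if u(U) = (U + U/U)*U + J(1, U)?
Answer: 92707549/3364 ≈ 27559.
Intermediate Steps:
R = -147 (R = -7 + (-64 - 1*76) = -7 + (-64 - 76) = -7 - 140 = -147)
u(U) = U + U*(1 + U) (u(U) = (U + U/U)*U + U = (U + 1)*U + U = (1 + U)*U + U = U*(1 + U) + U = U + U*(1 + U))
m = 21003889/3364 (m = (-79 + 1/(-58))² = (-79 - 1/58)² = (-4583/58)² = 21003889/3364 ≈ 6243.7)
m + u(R) = 21003889/3364 - 147*(2 - 147) = 21003889/3364 - 147*(-145) = 21003889/3364 + 21315 = 92707549/3364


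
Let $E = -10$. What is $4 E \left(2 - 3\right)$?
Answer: $40$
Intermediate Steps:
$4 E \left(2 - 3\right) = 4 \left(-10\right) \left(2 - 3\right) = \left(-40\right) \left(-1\right) = 40$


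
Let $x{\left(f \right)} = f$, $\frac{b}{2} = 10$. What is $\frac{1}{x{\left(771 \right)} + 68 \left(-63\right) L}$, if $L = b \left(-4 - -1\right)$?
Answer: $\frac{1}{257811} \approx 3.8788 \cdot 10^{-6}$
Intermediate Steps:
$b = 20$ ($b = 2 \cdot 10 = 20$)
$L = -60$ ($L = 20 \left(-4 - -1\right) = 20 \left(-4 + 1\right) = 20 \left(-3\right) = -60$)
$\frac{1}{x{\left(771 \right)} + 68 \left(-63\right) L} = \frac{1}{771 + 68 \left(-63\right) \left(-60\right)} = \frac{1}{771 - -257040} = \frac{1}{771 + 257040} = \frac{1}{257811}$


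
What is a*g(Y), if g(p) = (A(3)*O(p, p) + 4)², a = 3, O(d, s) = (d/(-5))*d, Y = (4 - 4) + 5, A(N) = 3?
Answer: 363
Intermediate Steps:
Y = 5 (Y = 0 + 5 = 5)
O(d, s) = -d²/5 (O(d, s) = (d*(-⅕))*d = (-d/5)*d = -d²/5)
g(p) = (4 - 3*p²/5)² (g(p) = (3*(-p²/5) + 4)² = (-3*p²/5 + 4)² = (4 - 3*p²/5)²)
a*g(Y) = 3*((20 - 3*5²)²/25) = 3*((20 - 3*25)²/25) = 3*((20 - 75)²/25) = 3*((1/25)*(-55)²) = 3*((1/25)*3025) = 3*121 = 363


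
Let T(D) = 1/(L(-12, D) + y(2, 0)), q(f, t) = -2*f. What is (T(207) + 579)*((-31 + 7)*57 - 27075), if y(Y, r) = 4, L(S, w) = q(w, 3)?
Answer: -6752055327/410 ≈ -1.6468e+7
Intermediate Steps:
L(S, w) = -2*w
T(D) = 1/(4 - 2*D) (T(D) = 1/(-2*D + 4) = 1/(4 - 2*D))
(T(207) + 579)*((-31 + 7)*57 - 27075) = (-1/(-4 + 2*207) + 579)*((-31 + 7)*57 - 27075) = (-1/(-4 + 414) + 579)*(-24*57 - 27075) = (-1/410 + 579)*(-1368 - 27075) = (-1*1/410 + 579)*(-28443) = (-1/410 + 579)*(-28443) = (237389/410)*(-28443) = -6752055327/410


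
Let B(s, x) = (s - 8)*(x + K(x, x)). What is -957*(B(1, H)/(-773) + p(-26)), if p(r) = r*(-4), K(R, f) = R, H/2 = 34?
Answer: -77846208/773 ≈ -1.0071e+5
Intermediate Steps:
H = 68 (H = 2*34 = 68)
p(r) = -4*r
B(s, x) = 2*x*(-8 + s) (B(s, x) = (s - 8)*(x + x) = (-8 + s)*(2*x) = 2*x*(-8 + s))
-957*(B(1, H)/(-773) + p(-26)) = -957*((2*68*(-8 + 1))/(-773) - 4*(-26)) = -957*((2*68*(-7))*(-1/773) + 104) = -957*(-952*(-1/773) + 104) = -957*(952/773 + 104) = -957*81344/773 = -77846208/773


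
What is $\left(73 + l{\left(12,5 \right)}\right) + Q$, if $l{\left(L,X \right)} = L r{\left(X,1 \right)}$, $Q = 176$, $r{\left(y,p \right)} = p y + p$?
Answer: $321$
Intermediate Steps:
$r{\left(y,p \right)} = p + p y$
$l{\left(L,X \right)} = L \left(1 + X\right)$ ($l{\left(L,X \right)} = L 1 \left(1 + X\right) = L \left(1 + X\right)$)
$\left(73 + l{\left(12,5 \right)}\right) + Q = \left(73 + 12 \left(1 + 5\right)\right) + 176 = \left(73 + 12 \cdot 6\right) + 176 = \left(73 + 72\right) + 176 = 145 + 176 = 321$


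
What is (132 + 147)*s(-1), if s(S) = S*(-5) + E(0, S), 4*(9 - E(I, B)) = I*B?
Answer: 3906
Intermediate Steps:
E(I, B) = 9 - B*I/4 (E(I, B) = 9 - I*B/4 = 9 - B*I/4)
s(S) = 9 - 5*S (s(S) = S*(-5) + (9 - ¼*S*0) = -5*S + (9 + 0) = -5*S + 9 = 9 - 5*S)
(132 + 147)*s(-1) = (132 + 147)*(9 - 5*(-1)) = 279*(9 + 5) = 279*14 = 3906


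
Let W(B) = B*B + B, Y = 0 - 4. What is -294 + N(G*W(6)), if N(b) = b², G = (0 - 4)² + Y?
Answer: 253722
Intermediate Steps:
Y = -4
G = 12 (G = (0 - 4)² - 4 = (-4)² - 4 = 16 - 4 = 12)
W(B) = B + B² (W(B) = B² + B = B + B²)
-294 + N(G*W(6)) = -294 + (12*(6*(1 + 6)))² = -294 + (12*(6*7))² = -294 + (12*42)² = -294 + 504² = -294 + 254016 = 253722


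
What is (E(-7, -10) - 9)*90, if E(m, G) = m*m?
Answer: 3600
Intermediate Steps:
E(m, G) = m**2
(E(-7, -10) - 9)*90 = ((-7)**2 - 9)*90 = (49 - 9)*90 = 40*90 = 3600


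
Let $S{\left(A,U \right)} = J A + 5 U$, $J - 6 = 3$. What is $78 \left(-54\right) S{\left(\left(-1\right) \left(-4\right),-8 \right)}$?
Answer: $16848$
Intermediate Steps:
$J = 9$ ($J = 6 + 3 = 9$)
$S{\left(A,U \right)} = 5 U + 9 A$ ($S{\left(A,U \right)} = 9 A + 5 U = 5 U + 9 A$)
$78 \left(-54\right) S{\left(\left(-1\right) \left(-4\right),-8 \right)} = 78 \left(-54\right) \left(5 \left(-8\right) + 9 \left(\left(-1\right) \left(-4\right)\right)\right) = - 4212 \left(-40 + 9 \cdot 4\right) = - 4212 \left(-40 + 36\right) = \left(-4212\right) \left(-4\right) = 16848$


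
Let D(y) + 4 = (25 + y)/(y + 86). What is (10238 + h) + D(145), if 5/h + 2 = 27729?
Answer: 9364691429/914991 ≈ 10235.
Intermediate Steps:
h = 5/27727 (h = 5/(-2 + 27729) = 5/27727 ≈ 0.00018033)
D(y) = -4 + (25 + y)/(86 + y) (D(y) = -4 + (25 + y)/(y + 86) = -4 + (25 + y)/(86 + y))
(10238 + h) + D(145) = (10238 + 5/27727) + (-319 - 3*145)/(86 + 145) = 283869031/27727 + (-319 - 435)/231 = 283869031/27727 + (1/231)*(-754) = 283869031/27727 - 754/231 = 9364691429/914991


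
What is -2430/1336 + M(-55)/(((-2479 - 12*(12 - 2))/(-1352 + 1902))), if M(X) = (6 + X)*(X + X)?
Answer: -1983443785/1736132 ≈ -1142.4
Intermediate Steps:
M(X) = 2*X*(6 + X) (M(X) = (6 + X)*(2*X) = 2*X*(6 + X))
-2430/1336 + M(-55)/(((-2479 - 12*(12 - 2))/(-1352 + 1902))) = -2430/1336 + (2*(-55)*(6 - 55))/(((-2479 - 12*(12 - 2))/(-1352 + 1902))) = -2430*1/1336 + (2*(-55)*(-49))/(((-2479 - 12*10)/550)) = -1215/668 + 5390/(((-2479 - 120)*(1/550))) = -1215/668 + 5390/((-2599*1/550)) = -1215/668 + 5390/(-2599/550) = -1215/668 + 5390*(-550/2599) = -1215/668 - 2964500/2599 = -1983443785/1736132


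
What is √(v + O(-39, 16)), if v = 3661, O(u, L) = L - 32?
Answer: 27*√5 ≈ 60.374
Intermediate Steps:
O(u, L) = -32 + L
√(v + O(-39, 16)) = √(3661 + (-32 + 16)) = √(3661 - 16) = √3645 = 27*√5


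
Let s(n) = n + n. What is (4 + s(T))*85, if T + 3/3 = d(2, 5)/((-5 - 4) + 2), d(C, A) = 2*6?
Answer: -850/7 ≈ -121.43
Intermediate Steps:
d(C, A) = 12
T = -19/7 (T = -1 + 12/((-5 - 4) + 2) = -1 + 12/(-9 + 2) = -1 + 12/(-7) = -1 + 12*(-1/7) = -1 - 12/7 = -19/7 ≈ -2.7143)
s(n) = 2*n
(4 + s(T))*85 = (4 + 2*(-19/7))*85 = (4 - 38/7)*85 = -10/7*85 = -850/7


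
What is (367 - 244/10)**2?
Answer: 2934369/25 ≈ 1.1737e+5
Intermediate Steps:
(367 - 244/10)**2 = (367 - 244*1/10)**2 = (367 - 122/5)**2 = (1713/5)**2 = 2934369/25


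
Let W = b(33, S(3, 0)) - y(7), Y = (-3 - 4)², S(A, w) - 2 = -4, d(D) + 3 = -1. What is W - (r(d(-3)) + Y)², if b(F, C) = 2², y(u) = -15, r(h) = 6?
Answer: -3006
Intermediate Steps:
d(D) = -4 (d(D) = -3 - 1 = -4)
S(A, w) = -2 (S(A, w) = 2 - 4 = -2)
Y = 49 (Y = (-7)² = 49)
b(F, C) = 4
W = 19 (W = 4 - 1*(-15) = 4 + 15 = 19)
W - (r(d(-3)) + Y)² = 19 - (6 + 49)² = 19 - 1*55² = 19 - 1*3025 = 19 - 3025 = -3006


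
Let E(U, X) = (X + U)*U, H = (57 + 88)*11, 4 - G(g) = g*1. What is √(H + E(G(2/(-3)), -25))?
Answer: √13501/3 ≈ 38.731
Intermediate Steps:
G(g) = 4 - g
H = 1595 (H = 145*11 = 1595)
E(U, X) = U*(U + X) (E(U, X) = (U + X)*U = U*(U + X))
√(H + E(G(2/(-3)), -25)) = √(1595 + (4 - 2/(-3))*((4 - 2/(-3)) - 25)) = √(1595 + (4 - 2*(-1)/3)*((4 - 2*(-1)/3) - 25)) = √(1595 + (4 - 1*(-⅔))*((4 - 1*(-⅔)) - 25)) = √(1595 + (4 + ⅔)*((4 + ⅔) - 25)) = √(1595 + 14*(14/3 - 25)/3) = √(1595 + (14/3)*(-61/3)) = √(1595 - 854/9) = √(13501/9) = √13501/3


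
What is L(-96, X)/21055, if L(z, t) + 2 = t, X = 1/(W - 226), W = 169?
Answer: -23/240027 ≈ -9.5822e-5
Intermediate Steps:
X = -1/57 (X = 1/(169 - 226) = 1/(-57) = -1/57 ≈ -0.017544)
L(z, t) = -2 + t
L(-96, X)/21055 = (-2 - 1/57)/21055 = -115/57*1/21055 = -23/240027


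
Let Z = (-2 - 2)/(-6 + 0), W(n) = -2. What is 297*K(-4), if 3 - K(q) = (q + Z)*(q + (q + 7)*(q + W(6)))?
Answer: -20889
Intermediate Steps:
Z = ⅔ (Z = -4/(-6) = -4*(-⅙) = ⅔ ≈ 0.66667)
K(q) = 3 - (⅔ + q)*(q + (-2 + q)*(7 + q)) (K(q) = 3 - (q + ⅔)*(q + (q + 7)*(q - 2)) = 3 - (⅔ + q)*(q + (7 + q)*(-2 + q)) = 3 - (⅔ + q)*(q + (-2 + q)*(7 + q)))
297*K(-4) = 297*(37/3 - 1*(-4)³ + 10*(-4) - 20/3*(-4)²) = 297*(37/3 - 1*(-64) - 40 - 20/3*16) = 297*(37/3 + 64 - 40 - 320/3) = 297*(-211/3) = -20889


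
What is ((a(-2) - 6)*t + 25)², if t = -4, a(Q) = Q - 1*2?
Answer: 4225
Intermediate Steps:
a(Q) = -2 + Q (a(Q) = Q - 2 = -2 + Q)
((a(-2) - 6)*t + 25)² = (((-2 - 2) - 6)*(-4) + 25)² = ((-4 - 6)*(-4) + 25)² = (-10*(-4) + 25)² = (40 + 25)² = 65² = 4225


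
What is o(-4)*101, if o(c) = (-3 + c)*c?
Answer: 2828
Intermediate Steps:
o(c) = c*(-3 + c)
o(-4)*101 = -4*(-3 - 4)*101 = -4*(-7)*101 = 28*101 = 2828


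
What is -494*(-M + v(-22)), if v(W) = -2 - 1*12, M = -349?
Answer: -165490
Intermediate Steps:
v(W) = -14 (v(W) = -2 - 12 = -14)
-494*(-M + v(-22)) = -494*(-1*(-349) - 14) = -494*(349 - 14) = -494*335 = -165490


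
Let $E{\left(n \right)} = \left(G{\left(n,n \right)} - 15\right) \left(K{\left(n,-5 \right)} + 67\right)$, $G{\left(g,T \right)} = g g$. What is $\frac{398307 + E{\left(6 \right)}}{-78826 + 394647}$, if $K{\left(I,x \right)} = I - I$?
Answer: $\frac{399714}{315821} \approx 1.2656$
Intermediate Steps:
$K{\left(I,x \right)} = 0$
$G{\left(g,T \right)} = g^{2}$
$E{\left(n \right)} = -1005 + 67 n^{2}$ ($E{\left(n \right)} = \left(n^{2} - 15\right) \left(0 + 67\right) = \left(-15 + n^{2}\right) 67 = -1005 + 67 n^{2}$)
$\frac{398307 + E{\left(6 \right)}}{-78826 + 394647} = \frac{398307 - \left(1005 - 67 \cdot 6^{2}\right)}{-78826 + 394647} = \frac{398307 + \left(-1005 + 67 \cdot 36\right)}{315821} = \left(398307 + \left(-1005 + 2412\right)\right) \frac{1}{315821} = \left(398307 + 1407\right) \frac{1}{315821} = 399714 \cdot \frac{1}{315821} = \frac{399714}{315821}$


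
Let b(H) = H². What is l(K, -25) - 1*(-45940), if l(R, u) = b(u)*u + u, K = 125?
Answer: 30290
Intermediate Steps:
l(R, u) = u + u³ (l(R, u) = u²*u + u = u³ + u = u + u³)
l(K, -25) - 1*(-45940) = (-25 + (-25)³) - 1*(-45940) = (-25 - 15625) + 45940 = -15650 + 45940 = 30290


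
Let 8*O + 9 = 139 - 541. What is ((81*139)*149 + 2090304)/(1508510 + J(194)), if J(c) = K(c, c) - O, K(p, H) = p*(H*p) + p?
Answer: 18104/42331 ≈ 0.42768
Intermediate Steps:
K(p, H) = p + H*p² (K(p, H) = H*p² + p = p + H*p²)
O = -411/8 (O = -9/8 + (139 - 541)/8 = -9/8 + (⅛)*(-402) = -9/8 - 201/4 = -411/8 ≈ -51.375)
J(c) = 411/8 + c*(1 + c²) (J(c) = c*(1 + c*c) - 1*(-411/8) = c*(1 + c²) + 411/8 = 411/8 + c*(1 + c²))
((81*139)*149 + 2090304)/(1508510 + J(194)) = ((81*139)*149 + 2090304)/(1508510 + (411/8 + 194 + 194³)) = (11259*149 + 2090304)/(1508510 + (411/8 + 194 + 7301384)) = (1677591 + 2090304)/(1508510 + 58413035/8) = 3767895/(70481115/8) = 3767895*(8/70481115) = 18104/42331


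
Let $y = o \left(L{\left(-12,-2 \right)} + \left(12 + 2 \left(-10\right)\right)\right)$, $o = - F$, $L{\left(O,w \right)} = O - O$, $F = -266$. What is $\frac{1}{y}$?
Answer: $- \frac{1}{2128} \approx -0.00046992$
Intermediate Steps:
$L{\left(O,w \right)} = 0$
$o = 266$ ($o = \left(-1\right) \left(-266\right) = 266$)
$y = -2128$ ($y = 266 \left(0 + \left(12 + 2 \left(-10\right)\right)\right) = 266 \left(0 + \left(12 - 20\right)\right) = 266 \left(0 - 8\right) = 266 \left(-8\right) = -2128$)
$\frac{1}{y} = \frac{1}{-2128} = - \frac{1}{2128}$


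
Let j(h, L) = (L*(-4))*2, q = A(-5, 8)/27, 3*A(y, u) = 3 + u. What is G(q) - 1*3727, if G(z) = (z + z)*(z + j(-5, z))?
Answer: -24454541/6561 ≈ -3727.3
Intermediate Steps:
A(y, u) = 1 + u/3 (A(y, u) = (3 + u)/3 = 1 + u/3)
q = 11/81 (q = (1 + (⅓)*8)/27 = (1 + 8/3)*(1/27) = (11/3)*(1/27) = 11/81 ≈ 0.13580)
j(h, L) = -8*L (j(h, L) = -4*L*2 = -8*L)
G(z) = -14*z² (G(z) = (z + z)*(z - 8*z) = (2*z)*(-7*z) = -14*z²)
G(q) - 1*3727 = -14*(11/81)² - 1*3727 = -14*121/6561 - 3727 = -1694/6561 - 3727 = -24454541/6561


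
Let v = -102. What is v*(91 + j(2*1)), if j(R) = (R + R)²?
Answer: -10914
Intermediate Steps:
j(R) = 4*R² (j(R) = (2*R)² = 4*R²)
v*(91 + j(2*1)) = -102*(91 + 4*(2*1)²) = -102*(91 + 4*2²) = -102*(91 + 4*4) = -102*(91 + 16) = -102*107 = -10914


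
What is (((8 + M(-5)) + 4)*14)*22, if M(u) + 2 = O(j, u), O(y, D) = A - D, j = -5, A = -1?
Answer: 4312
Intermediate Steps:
O(y, D) = -1 - D
M(u) = -3 - u (M(u) = -2 + (-1 - u) = -3 - u)
(((8 + M(-5)) + 4)*14)*22 = (((8 + (-3 - 1*(-5))) + 4)*14)*22 = (((8 + (-3 + 5)) + 4)*14)*22 = (((8 + 2) + 4)*14)*22 = ((10 + 4)*14)*22 = (14*14)*22 = 196*22 = 4312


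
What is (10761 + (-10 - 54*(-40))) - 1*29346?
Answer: -16435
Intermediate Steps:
(10761 + (-10 - 54*(-40))) - 1*29346 = (10761 + (-10 + 2160)) - 29346 = (10761 + 2150) - 29346 = 12911 - 29346 = -16435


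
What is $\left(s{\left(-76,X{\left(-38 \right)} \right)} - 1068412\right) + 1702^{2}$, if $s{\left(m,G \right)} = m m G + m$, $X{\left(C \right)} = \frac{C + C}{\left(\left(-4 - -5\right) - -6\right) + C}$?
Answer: $\frac{57116772}{31} \approx 1.8425 \cdot 10^{6}$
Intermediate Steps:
$X{\left(C \right)} = \frac{2 C}{7 + C}$ ($X{\left(C \right)} = \frac{2 C}{\left(\left(-4 + 5\right) + 6\right) + C} = \frac{2 C}{\left(1 + 6\right) + C} = \frac{2 C}{7 + C}$)
$s{\left(m,G \right)} = m + G m^{2}$ ($s{\left(m,G \right)} = m^{2} G + m = G m^{2} + m = m + G m^{2}$)
$\left(s{\left(-76,X{\left(-38 \right)} \right)} - 1068412\right) + 1702^{2} = \left(- 76 \left(1 + 2 \left(-38\right) \frac{1}{7 - 38} \left(-76\right)\right) - 1068412\right) + 1702^{2} = \left(- 76 \left(1 + 2 \left(-38\right) \frac{1}{-31} \left(-76\right)\right) - 1068412\right) + 2896804 = \left(- 76 \left(1 + 2 \left(-38\right) \left(- \frac{1}{31}\right) \left(-76\right)\right) - 1068412\right) + 2896804 = \left(- 76 \left(1 + \frac{76}{31} \left(-76\right)\right) - 1068412\right) + 2896804 = \left(- 76 \left(1 - \frac{5776}{31}\right) - 1068412\right) + 2896804 = \left(\left(-76\right) \left(- \frac{5745}{31}\right) - 1068412\right) + 2896804 = \left(\frac{436620}{31} - 1068412\right) + 2896804 = - \frac{32684152}{31} + 2896804 = \frac{57116772}{31}$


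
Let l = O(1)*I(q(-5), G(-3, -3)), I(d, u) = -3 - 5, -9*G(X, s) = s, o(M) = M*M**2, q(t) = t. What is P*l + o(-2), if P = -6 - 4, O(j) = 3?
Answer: 232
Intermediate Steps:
o(M) = M**3
G(X, s) = -s/9
P = -10
I(d, u) = -8
l = -24 (l = 3*(-8) = -24)
P*l + o(-2) = -10*(-24) + (-2)**3 = 240 - 8 = 232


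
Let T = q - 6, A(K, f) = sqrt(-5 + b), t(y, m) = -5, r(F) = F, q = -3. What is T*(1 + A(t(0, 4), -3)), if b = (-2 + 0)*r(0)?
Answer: -9 - 9*I*sqrt(5) ≈ -9.0 - 20.125*I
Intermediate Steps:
b = 0 (b = (-2 + 0)*0 = -2*0 = 0)
A(K, f) = I*sqrt(5) (A(K, f) = sqrt(-5 + 0) = sqrt(-5) = I*sqrt(5))
T = -9 (T = -3 - 6 = -9)
T*(1 + A(t(0, 4), -3)) = -9*(1 + I*sqrt(5)) = -9 - 9*I*sqrt(5)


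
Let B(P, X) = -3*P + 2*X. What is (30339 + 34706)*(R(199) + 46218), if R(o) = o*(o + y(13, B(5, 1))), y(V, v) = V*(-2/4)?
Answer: 10995922295/2 ≈ 5.4980e+9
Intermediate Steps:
y(V, v) = -V/2 (y(V, v) = V*(-2*¼) = V*(-½) = -V/2)
R(o) = o*(-13/2 + o) (R(o) = o*(o - ½*13) = o*(o - 13/2) = o*(-13/2 + o))
(30339 + 34706)*(R(199) + 46218) = (30339 + 34706)*((½)*199*(-13 + 2*199) + 46218) = 65045*((½)*199*(-13 + 398) + 46218) = 65045*((½)*199*385 + 46218) = 65045*(76615/2 + 46218) = 65045*(169051/2) = 10995922295/2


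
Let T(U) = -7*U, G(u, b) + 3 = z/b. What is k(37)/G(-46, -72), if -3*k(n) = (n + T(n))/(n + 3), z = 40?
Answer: -333/640 ≈ -0.52031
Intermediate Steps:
G(u, b) = -3 + 40/b
k(n) = 2*n/(3 + n) (k(n) = -(n - 7*n)/(3*(n + 3)) = -(-6*n)/(3*(3 + n)) = -(-2)*n/(3 + n) = 2*n/(3 + n))
k(37)/G(-46, -72) = (2*37/(3 + 37))/(-3 + 40/(-72)) = (2*37/40)/(-3 + 40*(-1/72)) = (2*37*(1/40))/(-3 - 5/9) = 37/(20*(-32/9)) = (37/20)*(-9/32) = -333/640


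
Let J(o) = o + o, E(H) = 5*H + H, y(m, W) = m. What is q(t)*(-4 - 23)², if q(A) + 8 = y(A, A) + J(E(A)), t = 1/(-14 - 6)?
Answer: -126117/20 ≈ -6305.9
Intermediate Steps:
t = -1/20 (t = 1/(-20) = -1/20 ≈ -0.050000)
E(H) = 6*H
J(o) = 2*o
q(A) = -8 + 13*A (q(A) = -8 + (A + 2*(6*A)) = -8 + (A + 12*A) = -8 + 13*A)
q(t)*(-4 - 23)² = (-8 + 13*(-1/20))*(-4 - 23)² = (-8 - 13/20)*(-27)² = -173/20*729 = -126117/20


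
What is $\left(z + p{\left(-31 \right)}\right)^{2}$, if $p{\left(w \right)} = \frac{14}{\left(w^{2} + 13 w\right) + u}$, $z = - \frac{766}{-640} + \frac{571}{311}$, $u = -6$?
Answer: $\frac{441026754405769}{47154040934400} \approx 9.3529$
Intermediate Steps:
$z = \frac{301833}{99520}$ ($z = \left(-766\right) \left(- \frac{1}{640}\right) + 571 \cdot \frac{1}{311} = \frac{383}{320} + \frac{571}{311} = \frac{301833}{99520} \approx 3.0329$)
$p{\left(w \right)} = \frac{14}{-6 + w^{2} + 13 w}$ ($p{\left(w \right)} = \frac{14}{\left(w^{2} + 13 w\right) - 6} = \frac{14}{-6 + w^{2} + 13 w}$)
$\left(z + p{\left(-31 \right)}\right)^{2} = \left(\frac{301833}{99520} + \frac{14}{-6 + \left(-31\right)^{2} + 13 \left(-31\right)}\right)^{2} = \left(\frac{301833}{99520} + \frac{14}{-6 + 961 - 403}\right)^{2} = \left(\frac{301833}{99520} + \frac{14}{552}\right)^{2} = \left(\frac{301833}{99520} + 14 \cdot \frac{1}{552}\right)^{2} = \left(\frac{301833}{99520} + \frac{7}{276}\right)^{2} = \left(\frac{21000637}{6866880}\right)^{2} = \frac{441026754405769}{47154040934400}$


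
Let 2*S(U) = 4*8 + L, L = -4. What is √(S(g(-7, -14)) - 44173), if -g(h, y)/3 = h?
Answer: I*√44159 ≈ 210.14*I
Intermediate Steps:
g(h, y) = -3*h
S(U) = 14 (S(U) = (4*8 - 4)/2 = (32 - 4)/2 = (½)*28 = 14)
√(S(g(-7, -14)) - 44173) = √(14 - 44173) = √(-44159) = I*√44159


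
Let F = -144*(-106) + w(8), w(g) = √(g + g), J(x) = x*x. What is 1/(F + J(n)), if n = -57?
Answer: 1/18517 ≈ 5.4004e-5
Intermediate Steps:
J(x) = x²
w(g) = √2*√g (w(g) = √(2*g) = √2*√g)
F = 15268 (F = -144*(-106) + √2*√8 = 15264 + √2*(2*√2) = 15264 + 4 = 15268)
1/(F + J(n)) = 1/(15268 + (-57)²) = 1/(15268 + 3249) = 1/18517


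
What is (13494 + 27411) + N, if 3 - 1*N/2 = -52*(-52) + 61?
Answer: 35381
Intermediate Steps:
N = -5524 (N = 6 - 2*(-52*(-52) + 61) = 6 - 2*(2704 + 61) = 6 - 2*2765 = 6 - 5530 = -5524)
(13494 + 27411) + N = (13494 + 27411) - 5524 = 40905 - 5524 = 35381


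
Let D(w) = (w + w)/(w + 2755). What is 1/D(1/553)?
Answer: 761758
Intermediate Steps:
D(w) = 2*w/(2755 + w) (D(w) = (2*w)/(2755 + w) = 2*w/(2755 + w))
1/D(1/553) = 1/(2/(553*(2755 + 1/553))) = 1/(2*(1/553)/(2755 + 1/553)) = 1/(2*(1/553)/(1523516/553)) = 1/(2*(1/553)*(553/1523516)) = 1/(1/761758) = 761758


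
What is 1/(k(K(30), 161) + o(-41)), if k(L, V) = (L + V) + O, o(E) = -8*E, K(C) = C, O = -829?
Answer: -1/310 ≈ -0.0032258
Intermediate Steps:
k(L, V) = -829 + L + V (k(L, V) = (L + V) - 829 = -829 + L + V)
1/(k(K(30), 161) + o(-41)) = 1/((-829 + 30 + 161) - 8*(-41)) = 1/(-638 + 328) = 1/(-310) = -1/310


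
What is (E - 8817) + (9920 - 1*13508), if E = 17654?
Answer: 5249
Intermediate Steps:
(E - 8817) + (9920 - 1*13508) = (17654 - 8817) + (9920 - 1*13508) = 8837 + (9920 - 13508) = 8837 - 3588 = 5249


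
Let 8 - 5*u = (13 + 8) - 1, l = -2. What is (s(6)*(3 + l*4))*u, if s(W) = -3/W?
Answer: -6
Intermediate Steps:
u = -12/5 (u = 8/5 - ((13 + 8) - 1)/5 = 8/5 - (21 - 1)/5 = 8/5 - 1/5*20 = 8/5 - 4 = -12/5 ≈ -2.4000)
(s(6)*(3 + l*4))*u = ((-3/6)*(3 - 2*4))*(-12/5) = ((-3*1/6)*(3 - 8))*(-12/5) = -1/2*(-5)*(-12/5) = (5/2)*(-12/5) = -6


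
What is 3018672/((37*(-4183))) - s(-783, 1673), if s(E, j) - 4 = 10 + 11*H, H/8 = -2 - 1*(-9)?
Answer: -100524402/154771 ≈ -649.50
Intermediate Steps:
H = 56 (H = 8*(-2 - 1*(-9)) = 8*(-2 + 9) = 8*7 = 56)
s(E, j) = 630 (s(E, j) = 4 + (10 + 11*56) = 4 + (10 + 616) = 4 + 626 = 630)
3018672/((37*(-4183))) - s(-783, 1673) = 3018672/((37*(-4183))) - 1*630 = 3018672/(-154771) - 630 = 3018672*(-1/154771) - 630 = -3018672/154771 - 630 = -100524402/154771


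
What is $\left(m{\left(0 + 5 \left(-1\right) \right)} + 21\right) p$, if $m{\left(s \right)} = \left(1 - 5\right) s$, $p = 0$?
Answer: $0$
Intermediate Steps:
$m{\left(s \right)} = - 4 s$
$\left(m{\left(0 + 5 \left(-1\right) \right)} + 21\right) p = \left(- 4 \left(0 + 5 \left(-1\right)\right) + 21\right) 0 = \left(- 4 \left(0 - 5\right) + 21\right) 0 = \left(\left(-4\right) \left(-5\right) + 21\right) 0 = \left(20 + 21\right) 0 = 41 \cdot 0 = 0$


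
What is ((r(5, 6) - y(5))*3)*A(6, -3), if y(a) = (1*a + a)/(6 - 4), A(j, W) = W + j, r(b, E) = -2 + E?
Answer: -9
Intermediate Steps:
y(a) = a (y(a) = (a + a)/2 = (2*a)*(1/2) = a)
((r(5, 6) - y(5))*3)*A(6, -3) = (((-2 + 6) - 1*5)*3)*(-3 + 6) = ((4 - 5)*3)*3 = -1*3*3 = -3*3 = -9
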